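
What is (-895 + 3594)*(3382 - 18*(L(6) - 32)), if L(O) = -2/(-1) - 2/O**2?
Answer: 10588177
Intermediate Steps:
L(O) = 2 - 2/O**2 (L(O) = -2*(-1) - 2/O**2 = 2 - 2/O**2)
(-895 + 3594)*(3382 - 18*(L(6) - 32)) = (-895 + 3594)*(3382 - 18*((2 - 2/6**2) - 32)) = 2699*(3382 - 18*((2 - 2*1/36) - 32)) = 2699*(3382 - 18*((2 - 1/18) - 32)) = 2699*(3382 - 18*(35/18 - 32)) = 2699*(3382 - 18*(-541/18)) = 2699*(3382 + 541) = 2699*3923 = 10588177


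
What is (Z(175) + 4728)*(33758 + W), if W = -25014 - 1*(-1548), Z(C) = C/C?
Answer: 48670868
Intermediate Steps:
Z(C) = 1
W = -23466 (W = -25014 + 1548 = -23466)
(Z(175) + 4728)*(33758 + W) = (1 + 4728)*(33758 - 23466) = 4729*10292 = 48670868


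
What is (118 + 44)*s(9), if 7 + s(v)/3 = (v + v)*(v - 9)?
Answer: -3402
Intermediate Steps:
s(v) = -21 + 6*v*(-9 + v) (s(v) = -21 + 3*((v + v)*(v - 9)) = -21 + 3*((2*v)*(-9 + v)) = -21 + 3*(2*v*(-9 + v)) = -21 + 6*v*(-9 + v))
(118 + 44)*s(9) = (118 + 44)*(-21 - 54*9 + 6*9²) = 162*(-21 - 486 + 6*81) = 162*(-21 - 486 + 486) = 162*(-21) = -3402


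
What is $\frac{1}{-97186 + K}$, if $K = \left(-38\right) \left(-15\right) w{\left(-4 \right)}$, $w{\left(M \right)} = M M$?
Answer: $- \frac{1}{88066} \approx -1.1355 \cdot 10^{-5}$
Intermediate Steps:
$w{\left(M \right)} = M^{2}$
$K = 9120$ ($K = \left(-38\right) \left(-15\right) \left(-4\right)^{2} = 570 \cdot 16 = 9120$)
$\frac{1}{-97186 + K} = \frac{1}{-97186 + 9120} = \frac{1}{-88066} = - \frac{1}{88066}$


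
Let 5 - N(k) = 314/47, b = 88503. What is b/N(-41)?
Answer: -4159641/79 ≈ -52654.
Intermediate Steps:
N(k) = -79/47 (N(k) = 5 - 314/47 = -79/47)
b/N(-41) = 88503/(-79/47) = 88503*(-47/79) = -4159641/79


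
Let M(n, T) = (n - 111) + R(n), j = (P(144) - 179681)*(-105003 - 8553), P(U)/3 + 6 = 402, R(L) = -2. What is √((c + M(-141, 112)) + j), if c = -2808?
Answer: √20268948046 ≈ 1.4237e+5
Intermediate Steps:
P(U) = 1188 (P(U) = -18 + 3*402 = -18 + 1206 = 1188)
j = 20268951108 (j = (1188 - 179681)*(-105003 - 8553) = -178493*(-113556) = 20268951108)
M(n, T) = -113 + n (M(n, T) = (n - 111) - 2 = (-111 + n) - 2 = -113 + n)
√((c + M(-141, 112)) + j) = √((-2808 + (-113 - 141)) + 20268951108) = √((-2808 - 254) + 20268951108) = √(-3062 + 20268951108) = √20268948046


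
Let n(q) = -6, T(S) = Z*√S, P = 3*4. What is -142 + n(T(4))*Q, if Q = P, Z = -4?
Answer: -214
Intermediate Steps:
P = 12
T(S) = -4*√S
Q = 12
-142 + n(T(4))*Q = -142 - 6*12 = -142 - 72 = -214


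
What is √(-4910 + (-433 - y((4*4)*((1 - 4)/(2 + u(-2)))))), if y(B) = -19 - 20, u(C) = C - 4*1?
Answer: 2*I*√1326 ≈ 72.829*I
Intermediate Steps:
u(C) = -4 + C (u(C) = C - 4 = -4 + C)
y(B) = -39
√(-4910 + (-433 - y((4*4)*((1 - 4)/(2 + u(-2)))))) = √(-4910 + (-433 - 1*(-39))) = √(-4910 + (-433 + 39)) = √(-4910 - 394) = √(-5304) = 2*I*√1326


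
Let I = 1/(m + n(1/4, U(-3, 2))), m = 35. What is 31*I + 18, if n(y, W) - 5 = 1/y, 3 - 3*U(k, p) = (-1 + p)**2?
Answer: 823/44 ≈ 18.705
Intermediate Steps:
U(k, p) = 1 - (-1 + p)**2/3
n(y, W) = 5 + 1/y
I = 1/44 (I = 1/(35 + (5 + 1/(1/4))) = 1/(35 + (5 + 4)) = 1/(35 + 9) = 1/44 ≈ 0.022727)
31*I + 18 = 31*(1/44) + 18 = 31/44 + 18 = 823/44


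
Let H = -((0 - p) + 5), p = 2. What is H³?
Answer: -27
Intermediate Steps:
H = -3 (H = -((0 - 1*2) + 5) = -((0 - 2) + 5) = -(-2 + 5) = -1*3 = -3)
H³ = (-3)³ = -27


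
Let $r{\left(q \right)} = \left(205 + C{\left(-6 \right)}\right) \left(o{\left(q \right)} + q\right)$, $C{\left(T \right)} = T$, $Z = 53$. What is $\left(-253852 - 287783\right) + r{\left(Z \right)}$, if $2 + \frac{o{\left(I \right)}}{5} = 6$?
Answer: $-527108$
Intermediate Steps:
$o{\left(I \right)} = 20$ ($o{\left(I \right)} = -10 + 5 \cdot 6 = -10 + 30 = 20$)
$r{\left(q \right)} = 3980 + 199 q$ ($r{\left(q \right)} = \left(205 - 6\right) \left(20 + q\right) = 199 \left(20 + q\right) = 3980 + 199 q$)
$\left(-253852 - 287783\right) + r{\left(Z \right)} = \left(-253852 - 287783\right) + \left(3980 + 199 \cdot 53\right) = -541635 + \left(3980 + 10547\right) = -541635 + 14527 = -527108$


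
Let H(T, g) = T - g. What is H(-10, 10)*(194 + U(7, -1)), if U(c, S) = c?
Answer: -4020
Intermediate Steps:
H(-10, 10)*(194 + U(7, -1)) = (-10 - 1*10)*(194 + 7) = (-10 - 10)*201 = -20*201 = -4020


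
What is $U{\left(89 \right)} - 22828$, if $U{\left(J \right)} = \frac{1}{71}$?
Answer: $- \frac{1620787}{71} \approx -22828.0$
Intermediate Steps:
$U{\left(J \right)} = \frac{1}{71}$
$U{\left(89 \right)} - 22828 = \frac{1}{71} - 22828 = - \frac{1620787}{71}$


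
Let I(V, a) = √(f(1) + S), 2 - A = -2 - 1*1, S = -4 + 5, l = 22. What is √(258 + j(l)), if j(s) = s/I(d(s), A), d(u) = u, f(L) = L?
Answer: √(258 + 11*√2) ≈ 16.540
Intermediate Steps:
S = 1
A = 5 (A = 2 - (-2 - 1*1) = 2 - (-2 - 1) = 2 - 1*(-3) = 2 + 3 = 5)
I(V, a) = √2 (I(V, a) = √(1 + 1) = √2)
j(s) = s*√2/2 (j(s) = s/(√2) = s*(√2/2) = s*√2/2)
√(258 + j(l)) = √(258 + (½)*22*√2) = √(258 + 11*√2)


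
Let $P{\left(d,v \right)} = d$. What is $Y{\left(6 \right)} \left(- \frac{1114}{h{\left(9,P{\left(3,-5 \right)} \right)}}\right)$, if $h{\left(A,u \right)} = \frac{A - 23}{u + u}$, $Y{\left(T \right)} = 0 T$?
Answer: $0$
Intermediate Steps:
$Y{\left(T \right)} = 0$
$h{\left(A,u \right)} = \frac{-23 + A}{2 u}$
$Y{\left(6 \right)} \left(- \frac{1114}{h{\left(9,P{\left(3,-5 \right)} \right)}}\right) = 0 \left(- \frac{1114}{\frac{1}{2} \cdot \frac{1}{3} \left(-23 + 9\right)}\right) = 0 \left(- \frac{1114}{\frac{1}{2} \cdot \frac{1}{3} \left(-14\right)}\right) = 0 \left(- \frac{1114}{- \frac{7}{3}}\right) = 0 \left(\left(-1114\right) \left(- \frac{3}{7}\right)\right) = 0 \cdot \frac{3342}{7} = 0$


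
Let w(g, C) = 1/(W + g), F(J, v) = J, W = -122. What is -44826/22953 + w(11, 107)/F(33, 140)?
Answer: -54740197/28025613 ≈ -1.9532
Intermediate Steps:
w(g, C) = 1/(-122 + g)
-44826/22953 + w(11, 107)/F(33, 140) = -44826/22953 + 1/((-122 + 11)*33) = -44826*1/22953 + (1/33)/(-111) = -14942/7651 - 1/111*1/33 = -14942/7651 - 1/3663 = -54740197/28025613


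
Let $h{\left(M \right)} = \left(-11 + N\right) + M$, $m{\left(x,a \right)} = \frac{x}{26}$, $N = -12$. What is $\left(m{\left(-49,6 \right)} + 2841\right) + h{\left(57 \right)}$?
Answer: $\frac{74701}{26} \approx 2873.1$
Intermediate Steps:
$m{\left(x,a \right)} = \frac{x}{26}$ ($m{\left(x,a \right)} = x \frac{1}{26} = \frac{x}{26}$)
$h{\left(M \right)} = -23 + M$ ($h{\left(M \right)} = \left(-11 - 12\right) + M = -23 + M$)
$\left(m{\left(-49,6 \right)} + 2841\right) + h{\left(57 \right)} = \left(\frac{1}{26} \left(-49\right) + 2841\right) + \left(-23 + 57\right) = \left(- \frac{49}{26} + 2841\right) + 34 = \frac{73817}{26} + 34 = \frac{74701}{26}$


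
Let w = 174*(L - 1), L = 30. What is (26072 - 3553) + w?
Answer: 27565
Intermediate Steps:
w = 5046 (w = 174*(30 - 1) = 174*29 = 5046)
(26072 - 3553) + w = (26072 - 3553) + 5046 = 22519 + 5046 = 27565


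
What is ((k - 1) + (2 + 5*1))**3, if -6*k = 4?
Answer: 4096/27 ≈ 151.70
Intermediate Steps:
k = -2/3 (k = -1/6*4 = -2/3 ≈ -0.66667)
((k - 1) + (2 + 5*1))**3 = ((-2/3 - 1) + (2 + 5*1))**3 = (-5/3 + (2 + 5))**3 = (-5/3 + 7)**3 = (16/3)**3 = 4096/27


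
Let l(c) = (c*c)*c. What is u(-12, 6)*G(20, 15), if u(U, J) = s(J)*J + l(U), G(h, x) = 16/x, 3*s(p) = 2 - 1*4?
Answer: -27712/15 ≈ -1847.5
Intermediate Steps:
s(p) = -2/3 (s(p) = (2 - 1*4)/3 = (2 - 4)/3 = (1/3)*(-2) = -2/3)
l(c) = c**3 (l(c) = c**2*c = c**3)
u(U, J) = U**3 - 2*J/3 (u(U, J) = -2*J/3 + U**3 = U**3 - 2*J/3)
u(-12, 6)*G(20, 15) = ((-12)**3 - 2/3*6)*(16/15) = (-1728 - 4)*(16*(1/15)) = -1732*16/15 = -27712/15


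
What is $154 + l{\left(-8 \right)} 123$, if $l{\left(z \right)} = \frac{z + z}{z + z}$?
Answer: $277$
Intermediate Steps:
$l{\left(z \right)} = 1$ ($l{\left(z \right)} = \frac{2 z}{2 z} = 2 z \frac{1}{2 z} = 1$)
$154 + l{\left(-8 \right)} 123 = 154 + 1 \cdot 123 = 154 + 123 = 277$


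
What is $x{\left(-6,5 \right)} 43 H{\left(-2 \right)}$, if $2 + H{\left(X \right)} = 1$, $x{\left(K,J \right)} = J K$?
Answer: $1290$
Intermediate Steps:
$H{\left(X \right)} = -1$ ($H{\left(X \right)} = -2 + 1 = -1$)
$x{\left(-6,5 \right)} 43 H{\left(-2 \right)} = 5 \left(-6\right) 43 \left(-1\right) = \left(-30\right) 43 \left(-1\right) = \left(-1290\right) \left(-1\right) = 1290$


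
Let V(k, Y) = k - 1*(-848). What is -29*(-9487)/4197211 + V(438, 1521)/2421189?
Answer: 671522394593/10162241103879 ≈ 0.066080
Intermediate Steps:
V(k, Y) = 848 + k (V(k, Y) = k + 848 = 848 + k)
-29*(-9487)/4197211 + V(438, 1521)/2421189 = -29*(-9487)/4197211 + (848 + 438)/2421189 = 275123*(1/4197211) + 1286*(1/2421189) = 275123/4197211 + 1286/2421189 = 671522394593/10162241103879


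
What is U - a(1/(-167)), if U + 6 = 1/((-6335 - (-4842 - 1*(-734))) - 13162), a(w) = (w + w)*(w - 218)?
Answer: -3695665461/429183821 ≈ -8.6109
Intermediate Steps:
a(w) = 2*w*(-218 + w) (a(w) = (2*w)*(-218 + w) = 2*w*(-218 + w))
U = -92335/15389 (U = -6 + 1/((-6335 - (-4842 - 1*(-734))) - 13162) = -6 + 1/((-6335 - (-4842 + 734)) - 13162) = -6 + 1/((-6335 - 1*(-4108)) - 13162) = -6 + 1/((-6335 + 4108) - 13162) = -6 + 1/(-2227 - 13162) = -6 + 1/(-15389) = -6 - 1/15389 = -92335/15389 ≈ -6.0001)
U - a(1/(-167)) = -92335/15389 - 2*(-218 + 1/(-167))/(-167) = -92335/15389 - 2*(-1)*(-218 - 1/167)/167 = -92335/15389 - 2*(-1)*(-36407)/(167*167) = -92335/15389 - 1*72814/27889 = -92335/15389 - 72814/27889 = -3695665461/429183821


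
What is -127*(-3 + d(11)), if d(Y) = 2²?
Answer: -127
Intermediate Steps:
d(Y) = 4
-127*(-3 + d(11)) = -127*(-3 + 4) = -127*1 = -127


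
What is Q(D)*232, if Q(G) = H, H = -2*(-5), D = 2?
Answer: 2320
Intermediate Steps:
H = 10
Q(G) = 10
Q(D)*232 = 10*232 = 2320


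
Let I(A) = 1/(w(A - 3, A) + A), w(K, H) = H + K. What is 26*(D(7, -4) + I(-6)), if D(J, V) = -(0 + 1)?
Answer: -572/21 ≈ -27.238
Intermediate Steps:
D(J, V) = -1 (D(J, V) = -1*1 = -1)
I(A) = 1/(-3 + 3*A) (I(A) = 1/((A + (A - 3)) + A) = 1/((A + (-3 + A)) + A) = 1/((-3 + 2*A) + A) = 1/(-3 + 3*A))
26*(D(7, -4) + I(-6)) = 26*(-1 + 1/(3*(-1 - 6))) = 26*(-1 + (⅓)/(-7)) = 26*(-1 + (⅓)*(-⅐)) = 26*(-1 - 1/21) = 26*(-22/21) = -572/21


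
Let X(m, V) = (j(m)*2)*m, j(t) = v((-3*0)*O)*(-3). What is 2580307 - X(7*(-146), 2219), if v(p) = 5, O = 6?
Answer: 2549647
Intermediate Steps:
j(t) = -15 (j(t) = 5*(-3) = -15)
X(m, V) = -30*m (X(m, V) = (-15*2)*m = -30*m)
2580307 - X(7*(-146), 2219) = 2580307 - (-30)*7*(-146) = 2580307 - (-30)*(-1022) = 2580307 - 1*30660 = 2580307 - 30660 = 2549647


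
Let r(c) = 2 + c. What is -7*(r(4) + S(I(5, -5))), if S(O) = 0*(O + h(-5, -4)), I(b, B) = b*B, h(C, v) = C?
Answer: -42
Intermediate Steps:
I(b, B) = B*b
S(O) = 0 (S(O) = 0*(O - 5) = 0*(-5 + O) = 0)
-7*(r(4) + S(I(5, -5))) = -7*((2 + 4) + 0) = -7*(6 + 0) = -7*6 = -42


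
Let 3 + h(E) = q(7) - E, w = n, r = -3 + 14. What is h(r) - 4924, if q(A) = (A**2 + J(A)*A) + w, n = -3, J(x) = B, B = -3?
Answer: -4913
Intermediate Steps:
J(x) = -3
r = 11
w = -3
q(A) = -3 + A**2 - 3*A (q(A) = (A**2 - 3*A) - 3 = -3 + A**2 - 3*A)
h(E) = 22 - E (h(E) = -3 + ((-3 + 7**2 - 3*7) - E) = -3 + ((-3 + 49 - 21) - E) = -3 + (25 - E) = 22 - E)
h(r) - 4924 = (22 - 1*11) - 4924 = (22 - 11) - 4924 = 11 - 4924 = -4913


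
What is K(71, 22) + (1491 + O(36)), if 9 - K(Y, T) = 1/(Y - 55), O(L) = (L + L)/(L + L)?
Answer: 24015/16 ≈ 1500.9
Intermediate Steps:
O(L) = 1 (O(L) = (2*L)/((2*L)) = (2*L)*(1/(2*L)) = 1)
K(Y, T) = 9 - 1/(-55 + Y) (K(Y, T) = 9 - 1/(Y - 55) = 9 - 1/(-55 + Y))
K(71, 22) + (1491 + O(36)) = (-496 + 9*71)/(-55 + 71) + (1491 + 1) = (-496 + 639)/16 + 1492 = (1/16)*143 + 1492 = 143/16 + 1492 = 24015/16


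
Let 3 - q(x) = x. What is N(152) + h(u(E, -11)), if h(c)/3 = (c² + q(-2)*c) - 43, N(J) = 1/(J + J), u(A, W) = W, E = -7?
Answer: 20977/304 ≈ 69.003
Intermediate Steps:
q(x) = 3 - x
N(J) = 1/(2*J)
h(c) = -129 + 3*c² + 15*c (h(c) = 3*((c² + (3 - 1*(-2))*c) - 43) = 3*((c² + (3 + 2)*c) - 43) = 3*((c² + 5*c) - 43) = 3*(-43 + c² + 5*c) = -129 + 3*c² + 15*c)
N(152) + h(u(E, -11)) = (½)/152 + (-129 + 3*(-11)² + 15*(-11)) = (½)*(1/152) + (-129 + 3*121 - 165) = 1/304 + (-129 + 363 - 165) = 1/304 + 69 = 20977/304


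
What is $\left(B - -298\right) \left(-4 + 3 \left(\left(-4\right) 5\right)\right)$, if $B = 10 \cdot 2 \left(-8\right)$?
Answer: $-8832$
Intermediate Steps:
$B = -160$ ($B = 20 \left(-8\right) = -160$)
$\left(B - -298\right) \left(-4 + 3 \left(\left(-4\right) 5\right)\right) = \left(-160 - -298\right) \left(-4 + 3 \left(\left(-4\right) 5\right)\right) = \left(-160 + 298\right) \left(-4 + 3 \left(-20\right)\right) = 138 \left(-4 - 60\right) = 138 \left(-64\right) = -8832$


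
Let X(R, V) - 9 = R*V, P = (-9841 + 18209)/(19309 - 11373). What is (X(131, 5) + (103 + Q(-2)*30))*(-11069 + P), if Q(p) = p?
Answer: -3881218607/496 ≈ -7.8250e+6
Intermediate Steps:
P = 523/496 (P = 8368/7936 = 8368*(1/7936) = 523/496 ≈ 1.0544)
X(R, V) = 9 + R*V
(X(131, 5) + (103 + Q(-2)*30))*(-11069 + P) = ((9 + 131*5) + (103 - 2*30))*(-11069 + 523/496) = ((9 + 655) + (103 - 60))*(-5489701/496) = (664 + 43)*(-5489701/496) = 707*(-5489701/496) = -3881218607/496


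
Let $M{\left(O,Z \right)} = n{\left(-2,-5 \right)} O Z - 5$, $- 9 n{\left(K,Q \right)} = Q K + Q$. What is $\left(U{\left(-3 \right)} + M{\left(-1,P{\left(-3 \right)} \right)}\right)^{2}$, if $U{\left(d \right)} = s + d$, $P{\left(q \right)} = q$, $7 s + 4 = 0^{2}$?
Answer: $\frac{46225}{441} \approx 104.82$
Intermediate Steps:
$s = - \frac{4}{7}$ ($s = - \frac{4}{7} + \frac{0^{2}}{7} = - \frac{4}{7} + \frac{1}{7} \cdot 0 = - \frac{4}{7} + 0 = - \frac{4}{7} \approx -0.57143$)
$n{\left(K,Q \right)} = - \frac{Q}{9} - \frac{K Q}{9}$ ($n{\left(K,Q \right)} = - \frac{Q K + Q}{9} = - \frac{K Q + Q}{9} = - \frac{Q + K Q}{9} = - \frac{Q}{9} - \frac{K Q}{9}$)
$M{\left(O,Z \right)} = -5 - \frac{5 O Z}{9}$ ($M{\left(O,Z \right)} = \left(- \frac{1}{9}\right) \left(-5\right) \left(1 - 2\right) O Z - 5 = \left(- \frac{1}{9}\right) \left(-5\right) \left(-1\right) O Z - 5 = - \frac{5 O}{9} Z - 5 = - \frac{5 O Z}{9} - 5 = -5 - \frac{5 O Z}{9}$)
$U{\left(d \right)} = - \frac{4}{7} + d$
$\left(U{\left(-3 \right)} + M{\left(-1,P{\left(-3 \right)} \right)}\right)^{2} = \left(\left(- \frac{4}{7} - 3\right) - \left(5 - - \frac{5}{3}\right)\right)^{2} = \left(- \frac{25}{7} - \frac{20}{3}\right)^{2} = \left(- \frac{215}{21}\right)^{2} = \frac{46225}{441}$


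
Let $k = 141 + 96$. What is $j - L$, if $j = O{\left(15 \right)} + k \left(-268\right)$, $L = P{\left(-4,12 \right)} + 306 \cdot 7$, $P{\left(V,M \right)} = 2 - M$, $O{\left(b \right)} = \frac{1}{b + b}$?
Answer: $- \frac{1969439}{30} \approx -65648.0$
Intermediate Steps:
$O{\left(b \right)} = \frac{1}{2 b}$
$k = 237$
$L = 2132$ ($L = \left(2 - 12\right) + 306 \cdot 7 = \left(2 - 12\right) + 2142 = -10 + 2142 = 2132$)
$j = - \frac{1905479}{30}$ ($j = \frac{1}{2 \cdot 15} + 237 \left(-268\right) = \frac{1}{2} \cdot \frac{1}{15} - 63516 = \frac{1}{30} - 63516 = - \frac{1905479}{30} \approx -63516.0$)
$j - L = - \frac{1905479}{30} - 2132 = - \frac{1969439}{30}$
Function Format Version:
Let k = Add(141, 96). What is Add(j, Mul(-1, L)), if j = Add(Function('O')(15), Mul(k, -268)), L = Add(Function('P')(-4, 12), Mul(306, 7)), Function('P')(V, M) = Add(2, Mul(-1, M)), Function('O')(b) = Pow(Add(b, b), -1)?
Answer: Rational(-1969439, 30) ≈ -65648.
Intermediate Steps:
Function('O')(b) = Mul(Rational(1, 2), Pow(b, -1)) (Function('O')(b) = Pow(Mul(2, b), -1) = Mul(Rational(1, 2), Pow(b, -1)))
k = 237
L = 2132 (L = Add(Add(2, Mul(-1, 12)), Mul(306, 7)) = Add(Add(2, -12), 2142) = Add(-10, 2142) = 2132)
j = Rational(-1905479, 30) (j = Add(Mul(Rational(1, 2), Pow(15, -1)), Mul(237, -268)) = Add(Mul(Rational(1, 2), Rational(1, 15)), -63516) = Add(Rational(1, 30), -63516) = Rational(-1905479, 30) ≈ -63516.)
Add(j, Mul(-1, L)) = Add(Rational(-1905479, 30), Mul(-1, 2132)) = Add(Rational(-1905479, 30), -2132) = Rational(-1969439, 30)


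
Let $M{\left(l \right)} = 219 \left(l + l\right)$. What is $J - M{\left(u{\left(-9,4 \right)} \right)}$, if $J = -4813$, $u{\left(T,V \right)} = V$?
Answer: $-6565$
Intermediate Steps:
$M{\left(l \right)} = 438 l$ ($M{\left(l \right)} = 219 \cdot 2 l = 438 l$)
$J - M{\left(u{\left(-9,4 \right)} \right)} = -4813 - 438 \cdot 4 = -4813 - 1752 = -6565$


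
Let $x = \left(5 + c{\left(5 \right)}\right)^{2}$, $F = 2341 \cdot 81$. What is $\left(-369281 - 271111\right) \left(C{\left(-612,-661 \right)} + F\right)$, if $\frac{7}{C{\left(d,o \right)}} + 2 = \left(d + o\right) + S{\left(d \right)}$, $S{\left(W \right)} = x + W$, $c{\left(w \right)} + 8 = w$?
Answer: $- \frac{32665145874816}{269} \approx -1.2143 \cdot 10^{11}$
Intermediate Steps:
$c{\left(w \right)} = -8 + w$
$F = 189621$
$x = 4$ ($x = \left(5 + \left(-8 + 5\right)\right)^{2} = \left(5 - 3\right)^{2} = 2^{2} = 4$)
$S{\left(W \right)} = 4 + W$
$C{\left(d,o \right)} = \frac{7}{2 + o + 2 d}$ ($C{\left(d,o \right)} = \frac{7}{-2 + \left(\left(d + o\right) + \left(4 + d\right)\right)} = \frac{7}{-2 + \left(4 + o + 2 d\right)} = \frac{7}{2 + o + 2 d}$)
$\left(-369281 - 271111\right) \left(C{\left(-612,-661 \right)} + F\right) = \left(-369281 - 271111\right) \left(\frac{7}{2 - 661 + 2 \left(-612\right)} + 189621\right) = - 640392 \left(\frac{7}{2 - 661 - 1224} + 189621\right) = - 640392 \left(\frac{7}{-1883} + 189621\right) = - 640392 \left(7 \left(- \frac{1}{1883}\right) + 189621\right) = - 640392 \left(- \frac{1}{269} + 189621\right) = \left(-640392\right) \frac{51008048}{269} = - \frac{32665145874816}{269}$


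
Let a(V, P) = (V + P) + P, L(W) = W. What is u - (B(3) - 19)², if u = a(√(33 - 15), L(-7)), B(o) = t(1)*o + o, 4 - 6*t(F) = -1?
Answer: -785/4 + 3*√2 ≈ -192.01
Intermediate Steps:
t(F) = ⅚ (t(F) = ⅔ - ⅙*(-1) = ⅔ + ⅙ = ⅚)
a(V, P) = V + 2*P (a(V, P) = (P + V) + P = V + 2*P)
B(o) = 11*o/6 (B(o) = 5*o/6 + o = 11*o/6)
u = -14 + 3*√2 (u = √(33 - 15) + 2*(-7) = √18 - 14 = 3*√2 - 14 = -14 + 3*√2 ≈ -9.7574)
u - (B(3) - 19)² = (-14 + 3*√2) - ((11/6)*3 - 19)² = (-14 + 3*√2) - (11/2 - 19)² = (-14 + 3*√2) - (-27/2)² = (-14 + 3*√2) - 1*729/4 = (-14 + 3*√2) - 729/4 = -785/4 + 3*√2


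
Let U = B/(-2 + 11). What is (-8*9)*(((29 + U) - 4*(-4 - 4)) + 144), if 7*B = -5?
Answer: -103280/7 ≈ -14754.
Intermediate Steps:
B = -5/7 (B = (⅐)*(-5) = -5/7 ≈ -0.71429)
U = -5/63 (U = -5/(7*(-2 + 11)) = -5/7/9 = -5/7*⅑ = -5/63 ≈ -0.079365)
(-8*9)*(((29 + U) - 4*(-4 - 4)) + 144) = (-8*9)*(((29 - 5/63) - 4*(-4 - 4)) + 144) = -72*((1822/63 - 4*(-8)) + 144) = -72*((1822/63 + 32) + 144) = -72*(3838/63 + 144) = -72*12910/63 = -103280/7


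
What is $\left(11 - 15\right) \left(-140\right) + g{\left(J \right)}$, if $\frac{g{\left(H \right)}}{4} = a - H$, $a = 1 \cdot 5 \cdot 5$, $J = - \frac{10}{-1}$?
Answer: $620$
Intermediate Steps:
$J = 10$ ($J = \left(-10\right) \left(-1\right) = 10$)
$a = 25$ ($a = 5 \cdot 5 = 25$)
$g{\left(H \right)} = 100 - 4 H$ ($g{\left(H \right)} = 4 \left(25 - H\right) = 100 - 4 H$)
$\left(11 - 15\right) \left(-140\right) + g{\left(J \right)} = \left(11 - 15\right) \left(-140\right) + \left(100 - 40\right) = \left(-4\right) \left(-140\right) + \left(100 - 40\right) = 560 + 60 = 620$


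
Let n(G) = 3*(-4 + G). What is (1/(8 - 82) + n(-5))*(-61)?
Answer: 121939/74 ≈ 1647.8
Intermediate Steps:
n(G) = -12 + 3*G
(1/(8 - 82) + n(-5))*(-61) = (1/(8 - 82) + (-12 + 3*(-5)))*(-61) = (1/(-74) + (-12 - 15))*(-61) = (-1/74 - 27)*(-61) = -1999/74*(-61) = 121939/74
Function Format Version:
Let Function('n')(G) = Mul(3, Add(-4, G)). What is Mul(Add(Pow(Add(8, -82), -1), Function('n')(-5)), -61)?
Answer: Rational(121939, 74) ≈ 1647.8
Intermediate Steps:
Function('n')(G) = Add(-12, Mul(3, G))
Mul(Add(Pow(Add(8, -82), -1), Function('n')(-5)), -61) = Mul(Add(Pow(Add(8, -82), -1), Add(-12, Mul(3, -5))), -61) = Mul(Add(Pow(-74, -1), Add(-12, -15)), -61) = Mul(Add(Rational(-1, 74), -27), -61) = Mul(Rational(-1999, 74), -61) = Rational(121939, 74)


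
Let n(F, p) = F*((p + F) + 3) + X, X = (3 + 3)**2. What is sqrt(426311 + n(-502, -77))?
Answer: sqrt(715499) ≈ 845.87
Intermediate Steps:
X = 36 (X = 6**2 = 36)
n(F, p) = 36 + F*(3 + F + p) (n(F, p) = F*((p + F) + 3) + 36 = F*((F + p) + 3) + 36 = F*(3 + F + p) + 36 = 36 + F*(3 + F + p))
sqrt(426311 + n(-502, -77)) = sqrt(426311 + (36 + (-502)**2 + 3*(-502) - 502*(-77))) = sqrt(426311 + (36 + 252004 - 1506 + 38654)) = sqrt(426311 + 289188) = sqrt(715499)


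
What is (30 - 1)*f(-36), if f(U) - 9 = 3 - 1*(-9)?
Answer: 609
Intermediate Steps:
f(U) = 21 (f(U) = 9 + (3 - 1*(-9)) = 9 + (3 + 9) = 9 + 12 = 21)
(30 - 1)*f(-36) = (30 - 1)*21 = 29*21 = 609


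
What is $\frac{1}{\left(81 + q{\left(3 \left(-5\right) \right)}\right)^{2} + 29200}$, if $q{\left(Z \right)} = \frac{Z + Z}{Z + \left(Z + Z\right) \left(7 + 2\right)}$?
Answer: $\frac{361}{12915881} \approx 2.795 \cdot 10^{-5}$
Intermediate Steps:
$q{\left(Z \right)} = \frac{2}{19}$ ($q{\left(Z \right)} = \frac{2 Z}{Z + 2 Z 9} = \frac{2 Z}{Z + 18 Z} = \frac{2 Z}{19 Z} = 2 Z \frac{1}{19 Z} = \frac{2}{19}$)
$\frac{1}{\left(81 + q{\left(3 \left(-5\right) \right)}\right)^{2} + 29200} = \frac{1}{\left(81 + \frac{2}{19}\right)^{2} + 29200} = \frac{1}{\left(\frac{1541}{19}\right)^{2} + 29200} = \frac{1}{\frac{2374681}{361} + 29200} = \frac{1}{\frac{12915881}{361}} = \frac{361}{12915881}$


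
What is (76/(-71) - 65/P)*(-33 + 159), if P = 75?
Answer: -86646/355 ≈ -244.07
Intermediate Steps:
(76/(-71) - 65/P)*(-33 + 159) = (76/(-71) - 65/75)*(-33 + 159) = (76*(-1/71) - 65*1/75)*126 = (-76/71 - 13/15)*126 = -2063/1065*126 = -86646/355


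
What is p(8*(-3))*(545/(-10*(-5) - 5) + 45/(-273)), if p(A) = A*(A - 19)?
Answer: 3365696/273 ≈ 12329.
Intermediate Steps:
p(A) = A*(-19 + A)
p(8*(-3))*(545/(-10*(-5) - 5) + 45/(-273)) = ((8*(-3))*(-19 + 8*(-3)))*(545/(-10*(-5) - 5) + 45/(-273)) = (-24*(-19 - 24))*(545/(50 - 5) + 45*(-1/273)) = (-24*(-43))*(545/45 - 15/91) = 1032*(545*(1/45) - 15/91) = 1032*(109/9 - 15/91) = 1032*(9784/819) = 3365696/273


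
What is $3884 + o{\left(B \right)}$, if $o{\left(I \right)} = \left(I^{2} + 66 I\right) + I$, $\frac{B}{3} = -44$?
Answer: $12464$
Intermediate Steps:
$B = -132$ ($B = 3 \left(-44\right) = -132$)
$o{\left(I \right)} = I^{2} + 67 I$
$3884 + o{\left(B \right)} = 3884 - 132 \left(67 - 132\right) = 3884 - -8580 = 3884 + 8580 = 12464$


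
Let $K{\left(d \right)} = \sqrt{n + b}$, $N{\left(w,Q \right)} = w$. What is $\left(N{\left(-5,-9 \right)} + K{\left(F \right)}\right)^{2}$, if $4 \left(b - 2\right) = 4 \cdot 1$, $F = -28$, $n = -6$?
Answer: $\left(5 - i \sqrt{3}\right)^{2} \approx 22.0 - 17.32 i$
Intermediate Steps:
$b = 3$ ($b = 2 + \frac{4 \cdot 1}{4} = 2 + \frac{1}{4} \cdot 4 = 2 + 1 = 3$)
$K{\left(d \right)} = i \sqrt{3}$ ($K{\left(d \right)} = \sqrt{-6 + 3} = \sqrt{-3} = i \sqrt{3}$)
$\left(N{\left(-5,-9 \right)} + K{\left(F \right)}\right)^{2} = \left(-5 + i \sqrt{3}\right)^{2}$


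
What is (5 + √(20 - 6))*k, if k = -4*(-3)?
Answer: 60 + 12*√14 ≈ 104.90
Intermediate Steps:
k = 12
(5 + √(20 - 6))*k = (5 + √(20 - 6))*12 = (5 + √14)*12 = 60 + 12*√14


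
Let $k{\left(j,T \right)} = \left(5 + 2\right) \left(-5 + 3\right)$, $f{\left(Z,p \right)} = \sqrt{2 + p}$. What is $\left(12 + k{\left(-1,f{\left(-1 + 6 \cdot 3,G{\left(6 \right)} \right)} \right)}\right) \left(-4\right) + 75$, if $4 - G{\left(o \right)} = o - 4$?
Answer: $83$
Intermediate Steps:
$G{\left(o \right)} = 8 - o$ ($G{\left(o \right)} = 4 - \left(o - 4\right) = 4 - \left(-4 + o\right) = 8 - o$)
$k{\left(j,T \right)} = -14$ ($k{\left(j,T \right)} = 7 \left(-2\right) = -14$)
$\left(12 + k{\left(-1,f{\left(-1 + 6 \cdot 3,G{\left(6 \right)} \right)} \right)}\right) \left(-4\right) + 75 = \left(12 - 14\right) \left(-4\right) + 75 = \left(-2\right) \left(-4\right) + 75 = 8 + 75 = 83$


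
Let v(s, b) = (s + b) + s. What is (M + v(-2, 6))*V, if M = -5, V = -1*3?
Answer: 9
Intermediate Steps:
v(s, b) = b + 2*s (v(s, b) = (b + s) + s = b + 2*s)
V = -3
(M + v(-2, 6))*V = (-5 + (6 + 2*(-2)))*(-3) = (-5 + (6 - 4))*(-3) = (-5 + 2)*(-3) = -3*(-3) = 9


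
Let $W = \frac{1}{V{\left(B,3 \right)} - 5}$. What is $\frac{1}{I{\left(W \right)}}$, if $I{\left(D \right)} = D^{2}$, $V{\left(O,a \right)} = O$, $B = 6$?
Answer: $1$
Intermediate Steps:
$W = 1$ ($W = \frac{1}{6 - 5} = 1^{-1} = 1$)
$\frac{1}{I{\left(W \right)}} = \frac{1}{1^{2}} = 1^{-1} = 1$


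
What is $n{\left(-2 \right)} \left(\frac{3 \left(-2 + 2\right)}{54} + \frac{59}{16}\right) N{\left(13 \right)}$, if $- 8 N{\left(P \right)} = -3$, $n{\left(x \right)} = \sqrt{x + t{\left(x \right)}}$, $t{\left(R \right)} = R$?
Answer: $\frac{177 i}{64} \approx 2.7656 i$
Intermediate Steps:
$n{\left(x \right)} = \sqrt{2} \sqrt{x}$ ($n{\left(x \right)} = \sqrt{x + x} = \sqrt{2 x} = \sqrt{2} \sqrt{x}$)
$N{\left(P \right)} = \frac{3}{8}$ ($N{\left(P \right)} = \left(- \frac{1}{8}\right) \left(-3\right) = \frac{3}{8}$)
$n{\left(-2 \right)} \left(\frac{3 \left(-2 + 2\right)}{54} + \frac{59}{16}\right) N{\left(13 \right)} = \sqrt{2} \sqrt{-2} \left(\frac{3 \left(-2 + 2\right)}{54} + \frac{59}{16}\right) \frac{3}{8} = \sqrt{2} i \sqrt{2} \left(3 \cdot 0 \cdot \frac{1}{54} + 59 \cdot \frac{1}{16}\right) \frac{3}{8} = 2 i \left(0 \cdot \frac{1}{54} + \frac{59}{16}\right) \frac{3}{8} = 2 i \left(0 + \frac{59}{16}\right) \frac{3}{8} = 2 i \frac{59}{16} \cdot \frac{3}{8} = \frac{59 i}{8} \cdot \frac{3}{8} = \frac{177 i}{64}$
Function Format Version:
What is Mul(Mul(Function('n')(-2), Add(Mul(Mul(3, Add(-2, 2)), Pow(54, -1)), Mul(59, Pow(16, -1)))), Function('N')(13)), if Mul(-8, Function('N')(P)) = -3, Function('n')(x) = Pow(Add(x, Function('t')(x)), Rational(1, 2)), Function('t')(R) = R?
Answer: Mul(Rational(177, 64), I) ≈ Mul(2.7656, I)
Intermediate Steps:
Function('n')(x) = Mul(Pow(2, Rational(1, 2)), Pow(x, Rational(1, 2))) (Function('n')(x) = Pow(Add(x, x), Rational(1, 2)) = Pow(Mul(2, x), Rational(1, 2)) = Mul(Pow(2, Rational(1, 2)), Pow(x, Rational(1, 2))))
Function('N')(P) = Rational(3, 8) (Function('N')(P) = Mul(Rational(-1, 8), -3) = Rational(3, 8))
Mul(Mul(Function('n')(-2), Add(Mul(Mul(3, Add(-2, 2)), Pow(54, -1)), Mul(59, Pow(16, -1)))), Function('N')(13)) = Mul(Mul(Mul(Pow(2, Rational(1, 2)), Pow(-2, Rational(1, 2))), Add(Mul(Mul(3, Add(-2, 2)), Pow(54, -1)), Mul(59, Pow(16, -1)))), Rational(3, 8)) = Mul(Mul(Mul(Pow(2, Rational(1, 2)), Mul(I, Pow(2, Rational(1, 2)))), Add(Mul(Mul(3, 0), Rational(1, 54)), Mul(59, Rational(1, 16)))), Rational(3, 8)) = Mul(Mul(Mul(2, I), Add(Mul(0, Rational(1, 54)), Rational(59, 16))), Rational(3, 8)) = Mul(Mul(Mul(2, I), Add(0, Rational(59, 16))), Rational(3, 8)) = Mul(Mul(Mul(2, I), Rational(59, 16)), Rational(3, 8)) = Mul(Mul(Rational(59, 8), I), Rational(3, 8)) = Mul(Rational(177, 64), I)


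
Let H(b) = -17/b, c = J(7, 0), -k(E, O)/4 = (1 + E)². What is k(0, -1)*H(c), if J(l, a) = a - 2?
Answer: -34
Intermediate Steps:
k(E, O) = -4*(1 + E)²
J(l, a) = -2 + a
c = -2 (c = -2 + 0 = -2)
k(0, -1)*H(c) = (-4*(1 + 0)²)*(-17/(-2)) = (-4*1²)*(-17*(-½)) = -4*1*(17/2) = -4*17/2 = -34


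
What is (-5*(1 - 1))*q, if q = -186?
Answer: 0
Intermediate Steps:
(-5*(1 - 1))*q = -5*(1 - 1)*(-186) = -5*0*(-186) = 0*(-186) = 0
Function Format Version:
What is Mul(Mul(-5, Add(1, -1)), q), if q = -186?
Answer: 0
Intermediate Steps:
Mul(Mul(-5, Add(1, -1)), q) = Mul(Mul(-5, Add(1, -1)), -186) = Mul(Mul(-5, 0), -186) = Mul(0, -186) = 0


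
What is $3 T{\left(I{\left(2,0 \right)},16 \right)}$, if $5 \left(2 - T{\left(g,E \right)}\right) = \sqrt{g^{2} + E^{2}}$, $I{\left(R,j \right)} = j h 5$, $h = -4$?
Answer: $- \frac{18}{5} \approx -3.6$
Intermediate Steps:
$I{\left(R,j \right)} = - 20 j$ ($I{\left(R,j \right)} = j \left(-4\right) 5 = - 4 j 5 = - 20 j$)
$T{\left(g,E \right)} = 2 - \frac{\sqrt{E^{2} + g^{2}}}{5}$ ($T{\left(g,E \right)} = 2 - \frac{\sqrt{g^{2} + E^{2}}}{5} = 2 - \frac{\sqrt{E^{2} + g^{2}}}{5}$)
$3 T{\left(I{\left(2,0 \right)},16 \right)} = 3 \left(2 - \frac{\sqrt{16^{2} + \left(\left(-20\right) 0\right)^{2}}}{5}\right) = 3 \left(2 - \frac{\sqrt{256 + 0^{2}}}{5}\right) = 3 \left(2 - \frac{\sqrt{256 + 0}}{5}\right) = 3 \left(2 - \frac{\sqrt{256}}{5}\right) = 3 \left(2 - \frac{16}{5}\right) = 3 \left(- \frac{6}{5}\right) = - \frac{18}{5}$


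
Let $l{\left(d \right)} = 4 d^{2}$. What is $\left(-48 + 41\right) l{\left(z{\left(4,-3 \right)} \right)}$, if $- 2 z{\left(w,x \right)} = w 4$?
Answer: $-1792$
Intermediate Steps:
$z{\left(w,x \right)} = - 2 w$ ($z{\left(w,x \right)} = - \frac{w 4}{2} = - \frac{4 w}{2} = - 2 w$)
$\left(-48 + 41\right) l{\left(z{\left(4,-3 \right)} \right)} = \left(-48 + 41\right) 4 \left(\left(-2\right) 4\right)^{2} = - 7 \cdot 4 \left(-8\right)^{2} = - 7 \cdot 4 \cdot 64 = \left(-7\right) 256 = -1792$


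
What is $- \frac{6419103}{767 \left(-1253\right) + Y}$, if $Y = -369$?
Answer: $\frac{6419103}{961420} \approx 6.6767$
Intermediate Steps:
$- \frac{6419103}{767 \left(-1253\right) + Y} = - \frac{6419103}{767 \left(-1253\right) - 369} = - \frac{6419103}{-961051 - 369} = - \frac{6419103}{-961420} = \left(-6419103\right) \left(- \frac{1}{961420}\right) = \frac{6419103}{961420}$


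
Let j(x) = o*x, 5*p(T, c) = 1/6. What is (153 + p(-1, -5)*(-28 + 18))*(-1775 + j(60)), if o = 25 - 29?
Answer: -922870/3 ≈ -3.0762e+5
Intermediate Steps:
o = -4
p(T, c) = 1/30 (p(T, c) = (1/5)/6 = (1/5)*(1/6) = 1/30)
j(x) = -4*x
(153 + p(-1, -5)*(-28 + 18))*(-1775 + j(60)) = (153 + (-28 + 18)/30)*(-1775 - 4*60) = (153 + (1/30)*(-10))*(-1775 - 240) = (153 - 1/3)*(-2015) = (458/3)*(-2015) = -922870/3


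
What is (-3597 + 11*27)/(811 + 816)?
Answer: -3300/1627 ≈ -2.0283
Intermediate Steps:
(-3597 + 11*27)/(811 + 816) = (-3597 + 297)/1627 = -3300*1/1627 = -3300/1627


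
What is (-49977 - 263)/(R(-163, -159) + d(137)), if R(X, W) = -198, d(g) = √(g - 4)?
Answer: 9947520/39071 + 50240*√133/39071 ≈ 269.43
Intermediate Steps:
d(g) = √(-4 + g)
(-49977 - 263)/(R(-163, -159) + d(137)) = (-49977 - 263)/(-198 + √(-4 + 137)) = -50240/(-198 + √133)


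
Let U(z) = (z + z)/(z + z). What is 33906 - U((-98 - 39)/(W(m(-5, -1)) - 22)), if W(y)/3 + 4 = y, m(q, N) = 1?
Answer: 33905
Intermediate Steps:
W(y) = -12 + 3*y
U(z) = 1 (U(z) = (2*z)/((2*z)) = (2*z)*(1/(2*z)) = 1)
33906 - U((-98 - 39)/(W(m(-5, -1)) - 22)) = 33906 - 1*1 = 33906 - 1 = 33905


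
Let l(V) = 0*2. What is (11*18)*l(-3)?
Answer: 0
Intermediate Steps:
l(V) = 0
(11*18)*l(-3) = (11*18)*0 = 198*0 = 0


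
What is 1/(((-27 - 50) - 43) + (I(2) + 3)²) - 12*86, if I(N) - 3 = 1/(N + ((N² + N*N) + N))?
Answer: -12333576/11951 ≈ -1032.0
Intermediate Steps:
I(N) = 3 + 1/(2*N + 2*N²) (I(N) = 3 + 1/(N + ((N² + N*N) + N)) = 3 + 1/(N + ((N² + N²) + N)) = 3 + 1/(N + (2*N² + N)) = 3 + 1/(N + (N + 2*N²)) = 3 + 1/(2*N + 2*N²))
1/(((-27 - 50) - 43) + (I(2) + 3)²) - 12*86 = 1/(((-27 - 50) - 43) + ((½)*(1 + 6*2 + 6*2²)/(2*(1 + 2)) + 3)²) - 12*86 = 1/((-77 - 43) + ((½)*(½)*(1 + 12 + 6*4)/3 + 3)²) - 1032 = 1/(-120 + ((½)*(½)*(⅓)*(1 + 12 + 24) + 3)²) - 1032 = 1/(-120 + ((½)*(½)*(⅓)*37 + 3)²) - 1032 = 1/(-120 + (37/12 + 3)²) - 1032 = 1/(-120 + (73/12)²) - 1032 = 1/(-120 + 5329/144) - 1032 = 1/(-11951/144) - 1032 = -144/11951 - 1032 = -12333576/11951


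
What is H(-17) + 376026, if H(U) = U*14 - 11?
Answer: 375777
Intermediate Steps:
H(U) = -11 + 14*U (H(U) = 14*U - 11 = -11 + 14*U)
H(-17) + 376026 = (-11 + 14*(-17)) + 376026 = (-11 - 238) + 376026 = -249 + 376026 = 375777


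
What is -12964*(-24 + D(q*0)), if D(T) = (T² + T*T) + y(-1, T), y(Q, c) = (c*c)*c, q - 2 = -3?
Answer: 311136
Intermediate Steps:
q = -1 (q = 2 - 3 = -1)
y(Q, c) = c³ (y(Q, c) = c²*c = c³)
D(T) = T³ + 2*T² (D(T) = (T² + T*T) + T³ = (T² + T²) + T³ = 2*T² + T³ = T³ + 2*T²)
-12964*(-24 + D(q*0)) = -12964*(-24 + (-1*0)²*(2 - 1*0)) = -12964*(-24 + 0²*(2 + 0)) = -12964*(-24 + 0*2) = -12964*(-24 + 0) = -12964*(-24) = -3241*(-96) = 311136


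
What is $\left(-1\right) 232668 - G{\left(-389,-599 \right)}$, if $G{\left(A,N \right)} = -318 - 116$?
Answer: $-232234$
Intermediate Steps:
$G{\left(A,N \right)} = -434$
$\left(-1\right) 232668 - G{\left(-389,-599 \right)} = \left(-1\right) 232668 - -434 = -232668 + 434 = -232234$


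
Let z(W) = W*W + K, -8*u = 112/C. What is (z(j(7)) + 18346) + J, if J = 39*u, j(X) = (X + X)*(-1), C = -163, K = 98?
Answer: 3038866/163 ≈ 18643.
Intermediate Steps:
u = 14/163 (u = -14/(-163) = -14*(-1)/163 = -1/8*(-112/163) = 14/163 ≈ 0.085890)
j(X) = -2*X (j(X) = (2*X)*(-1) = -2*X)
z(W) = 98 + W**2 (z(W) = W*W + 98 = W**2 + 98 = 98 + W**2)
J = 546/163 (J = 39*(14/163) = 546/163 ≈ 3.3497)
(z(j(7)) + 18346) + J = ((98 + (-2*7)**2) + 18346) + 546/163 = ((98 + (-14)**2) + 18346) + 546/163 = ((98 + 196) + 18346) + 546/163 = (294 + 18346) + 546/163 = 18640 + 546/163 = 3038866/163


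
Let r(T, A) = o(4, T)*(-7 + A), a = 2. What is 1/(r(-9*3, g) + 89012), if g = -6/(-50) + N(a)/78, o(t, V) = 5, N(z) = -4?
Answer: 195/17350582 ≈ 1.1239e-5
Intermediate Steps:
g = 67/975 (g = -6/(-50) - 4/78 = -6*(-1/50) - 4*1/78 = 3/25 - 2/39 = 67/975 ≈ 0.068718)
r(T, A) = -35 + 5*A (r(T, A) = 5*(-7 + A) = -35 + 5*A)
1/(r(-9*3, g) + 89012) = 1/((-35 + 5*(67/975)) + 89012) = 1/((-35 + 67/195) + 89012) = 1/(-6758/195 + 89012) = 1/(17350582/195) = 195/17350582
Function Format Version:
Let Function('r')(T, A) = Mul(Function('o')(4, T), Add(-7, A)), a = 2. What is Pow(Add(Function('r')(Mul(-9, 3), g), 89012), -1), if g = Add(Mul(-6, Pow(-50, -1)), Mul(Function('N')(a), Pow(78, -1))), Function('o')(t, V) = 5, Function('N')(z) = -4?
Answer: Rational(195, 17350582) ≈ 1.1239e-5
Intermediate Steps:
g = Rational(67, 975) (g = Add(Mul(-6, Pow(-50, -1)), Mul(-4, Pow(78, -1))) = Add(Mul(-6, Rational(-1, 50)), Mul(-4, Rational(1, 78))) = Add(Rational(3, 25), Rational(-2, 39)) = Rational(67, 975) ≈ 0.068718)
Function('r')(T, A) = Add(-35, Mul(5, A)) (Function('r')(T, A) = Mul(5, Add(-7, A)) = Add(-35, Mul(5, A)))
Pow(Add(Function('r')(Mul(-9, 3), g), 89012), -1) = Pow(Add(Add(-35, Mul(5, Rational(67, 975))), 89012), -1) = Pow(Add(Add(-35, Rational(67, 195)), 89012), -1) = Pow(Add(Rational(-6758, 195), 89012), -1) = Pow(Rational(17350582, 195), -1) = Rational(195, 17350582)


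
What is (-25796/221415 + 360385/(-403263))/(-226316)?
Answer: 30065739041/6735803664515940 ≈ 4.4636e-6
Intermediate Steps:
(-25796/221415 + 360385/(-403263))/(-226316) = (-25796*1/221415 + 360385*(-1/403263))*(-1/226316) = (-25796/221415 - 360385/403263)*(-1/226316) = -30065739041/29762825715*(-1/226316) = 30065739041/6735803664515940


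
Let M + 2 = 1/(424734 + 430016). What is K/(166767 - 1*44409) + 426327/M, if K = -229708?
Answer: -675575990261512/3169255737 ≈ -2.1317e+5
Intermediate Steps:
M = -1709499/854750 (M = -2 + 1/(424734 + 430016) = -2 + 1/854750 = -1709499/854750 ≈ -2.0000)
K/(166767 - 1*44409) + 426327/M = -229708/(166767 - 1*44409) + 426327/(-1709499/854750) = -229708/(166767 - 44409) + 426327*(-854750/1709499) = -229708/122358 - 11042515250/51803 = -229708*1/122358 - 11042515250/51803 = -114854/61179 - 11042515250/51803 = -675575990261512/3169255737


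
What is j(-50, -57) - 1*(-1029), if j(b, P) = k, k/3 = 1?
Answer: 1032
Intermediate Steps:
k = 3 (k = 3*1 = 3)
j(b, P) = 3
j(-50, -57) - 1*(-1029) = 3 - 1*(-1029) = 3 + 1029 = 1032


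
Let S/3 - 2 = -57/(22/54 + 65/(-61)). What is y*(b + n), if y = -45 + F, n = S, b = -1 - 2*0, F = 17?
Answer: -2009399/271 ≈ -7414.8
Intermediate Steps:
b = -1 (b = -1 + 0 = -1)
S = 288141/1084 (S = 6 + 3*(-57/(22/54 + 65/(-61))) = 6 + 3*(-57/(22*(1/54) + 65*(-1/61))) = 6 + 3*(-57/(11/27 - 65/61)) = 6 + 3*(-57/(-1084/1647)) = 6 + 3*(-57*(-1647/1084)) = 6 + 3*(93879/1084) = 6 + 281637/1084 = 288141/1084 ≈ 265.81)
n = 288141/1084 ≈ 265.81
y = -28 (y = -45 + 17 = -28)
y*(b + n) = -28*(-1 + 288141/1084) = -28*287057/1084 = -2009399/271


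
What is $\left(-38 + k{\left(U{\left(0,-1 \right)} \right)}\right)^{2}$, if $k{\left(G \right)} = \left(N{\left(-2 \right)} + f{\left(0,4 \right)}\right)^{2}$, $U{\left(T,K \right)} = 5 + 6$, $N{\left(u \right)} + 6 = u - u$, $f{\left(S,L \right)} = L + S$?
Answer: $1156$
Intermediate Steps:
$N{\left(u \right)} = -6$ ($N{\left(u \right)} = -6 + \left(u - u\right) = -6 + 0 = -6$)
$U{\left(T,K \right)} = 11$
$k{\left(G \right)} = 4$ ($k{\left(G \right)} = \left(-6 + \left(4 + 0\right)\right)^{2} = \left(-6 + 4\right)^{2} = \left(-2\right)^{2} = 4$)
$\left(-38 + k{\left(U{\left(0,-1 \right)} \right)}\right)^{2} = \left(-38 + 4\right)^{2} = \left(-34\right)^{2} = 1156$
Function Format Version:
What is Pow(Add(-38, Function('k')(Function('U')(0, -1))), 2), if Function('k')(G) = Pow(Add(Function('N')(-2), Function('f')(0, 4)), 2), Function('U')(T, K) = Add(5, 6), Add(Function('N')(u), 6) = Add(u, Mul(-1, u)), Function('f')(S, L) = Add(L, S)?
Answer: 1156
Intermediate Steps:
Function('N')(u) = -6 (Function('N')(u) = Add(-6, Add(u, Mul(-1, u))) = Add(-6, 0) = -6)
Function('U')(T, K) = 11
Function('k')(G) = 4 (Function('k')(G) = Pow(Add(-6, Add(4, 0)), 2) = Pow(Add(-6, 4), 2) = Pow(-2, 2) = 4)
Pow(Add(-38, Function('k')(Function('U')(0, -1))), 2) = Pow(Add(-38, 4), 2) = Pow(-34, 2) = 1156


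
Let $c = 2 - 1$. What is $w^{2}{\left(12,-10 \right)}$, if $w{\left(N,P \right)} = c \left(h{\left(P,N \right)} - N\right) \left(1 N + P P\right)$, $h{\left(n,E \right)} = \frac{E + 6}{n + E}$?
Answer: $112896$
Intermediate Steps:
$h{\left(n,E \right)} = \frac{6 + E}{E + n}$
$c = 1$ ($c = 2 - 1 = 1$)
$w{\left(N,P \right)} = \left(N + P^{2}\right) \left(- N + \frac{6 + N}{N + P}\right)$ ($w{\left(N,P \right)} = 1 \left(\frac{6 + N}{N + P} - N\right) \left(1 N + P P\right) = 1 \left(- N + \frac{6 + N}{N + P}\right) \left(N + P^{2}\right) = \left(- N + \frac{6 + N}{N + P}\right) \left(N + P^{2}\right) = \left(N + P^{2}\right) \left(- N + \frac{6 + N}{N + P}\right)$)
$w^{2}{\left(12,-10 \right)} = \left(\frac{12 \left(6 + 12\right) + \left(-10\right)^{2} \left(6 + 12\right) - 12 \left(12 - 10\right) \left(12 + \left(-10\right)^{2}\right)}{12 - 10}\right)^{2} = \left(\frac{12 \cdot 18 + 100 \cdot 18 - 12 \cdot 2 \left(12 + 100\right)}{2}\right)^{2} = \left(\frac{216 + 1800 - 12 \cdot 2 \cdot 112}{2}\right)^{2} = \left(\frac{216 + 1800 - 2688}{2}\right)^{2} = \left(\frac{1}{2} \left(-672\right)\right)^{2} = \left(-336\right)^{2} = 112896$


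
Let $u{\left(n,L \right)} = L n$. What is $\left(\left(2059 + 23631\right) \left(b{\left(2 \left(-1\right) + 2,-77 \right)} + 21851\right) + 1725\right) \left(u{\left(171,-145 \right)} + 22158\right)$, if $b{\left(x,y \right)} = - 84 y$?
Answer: $-1918461893895$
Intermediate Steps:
$\left(\left(2059 + 23631\right) \left(b{\left(2 \left(-1\right) + 2,-77 \right)} + 21851\right) + 1725\right) \left(u{\left(171,-145 \right)} + 22158\right) = \left(\left(2059 + 23631\right) \left(\left(-84\right) \left(-77\right) + 21851\right) + 1725\right) \left(\left(-145\right) 171 + 22158\right) = \left(25690 \left(6468 + 21851\right) + 1725\right) \left(-24795 + 22158\right) = \left(25690 \cdot 28319 + 1725\right) \left(-2637\right) = \left(727515110 + 1725\right) \left(-2637\right) = 727516835 \left(-2637\right) = -1918461893895$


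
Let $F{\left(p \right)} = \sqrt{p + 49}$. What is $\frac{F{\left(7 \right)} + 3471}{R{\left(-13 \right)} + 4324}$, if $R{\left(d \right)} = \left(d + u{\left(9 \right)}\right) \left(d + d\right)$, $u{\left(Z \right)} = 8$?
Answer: $\frac{3471}{4454} + \frac{\sqrt{14}}{2227} \approx 0.78098$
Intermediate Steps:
$F{\left(p \right)} = \sqrt{49 + p}$
$R{\left(d \right)} = 2 d \left(8 + d\right)$ ($R{\left(d \right)} = \left(d + 8\right) \left(d + d\right) = \left(8 + d\right) 2 d = 2 d \left(8 + d\right)$)
$\frac{F{\left(7 \right)} + 3471}{R{\left(-13 \right)} + 4324} = \frac{\sqrt{49 + 7} + 3471}{2 \left(-13\right) \left(8 - 13\right) + 4324} = \frac{\sqrt{56} + 3471}{2 \left(-13\right) \left(-5\right) + 4324} = \frac{2 \sqrt{14} + 3471}{130 + 4324} = \frac{3471 + 2 \sqrt{14}}{4454} = \left(3471 + 2 \sqrt{14}\right) \frac{1}{4454} = \frac{3471}{4454} + \frac{\sqrt{14}}{2227}$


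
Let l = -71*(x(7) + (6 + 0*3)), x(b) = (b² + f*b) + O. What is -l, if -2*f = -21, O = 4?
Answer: 18815/2 ≈ 9407.5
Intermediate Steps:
f = 21/2 (f = -½*(-21) = 21/2 ≈ 10.500)
x(b) = 4 + b² + 21*b/2 (x(b) = (b² + 21*b/2) + 4 = 4 + b² + 21*b/2)
l = -18815/2 (l = -71*((4 + 7² + (21/2)*7) + (6 + 0*3)) = -71*((4 + 49 + 147/2) + (6 + 0)) = -71*(253/2 + 6) = -71*265/2 = -18815/2 ≈ -9407.5)
-l = -1*(-18815/2) = 18815/2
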